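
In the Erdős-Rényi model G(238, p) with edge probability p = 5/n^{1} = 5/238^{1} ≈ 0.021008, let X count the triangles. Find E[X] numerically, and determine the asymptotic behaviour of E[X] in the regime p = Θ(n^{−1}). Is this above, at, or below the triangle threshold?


Number of potential triangles: C(238, 3) = 2218636.
Each occurs with probability p³ ≈ (0.021008)³ ≈ 9.2721221e-06.
By linearity: E[X] = C(238, 3)·p³ ≈ 2218636 · 9.2721221e-06 ≈ 20.57146.
Here α = 1, so p = 5/n is exactly at the triangle threshold p ~ 1/n. Asymptotically E[X] → c³/6 = 5³/6 = 125/6 ≈ 20.83333, a bounded constant. In this regime the triangle count is asymptotically Poisson(c³/6).

E[X] ≈ 20.57146; in regime p = Θ(1/n^{1}) E[X] stays bounded (at the triangle threshold p ~ 1/n).


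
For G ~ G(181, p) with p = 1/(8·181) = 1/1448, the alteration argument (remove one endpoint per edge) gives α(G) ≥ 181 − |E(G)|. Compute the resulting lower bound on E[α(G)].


E[|E(G)|] = C(181, 2)·p = 16290 · (1/1448) = 45/4.
E[α(G)] ≥ n − E[|E(G)|] = 181 − 45/4 = 679/4.
Numerically: ≈ 169.7500.
(This is only a lower bound; the true E[α(G)] may be larger.)

E[α(G)] ≥ 679/4 ≈ 169.7500.


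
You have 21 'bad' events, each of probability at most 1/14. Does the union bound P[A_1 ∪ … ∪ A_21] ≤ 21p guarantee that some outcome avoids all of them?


Union bound: P[∪_{i=1}^{21} A_i] ≤ Σ_i P[A_i] ≤ 21·p = 21·(1/14) = 3/2.
Numerically: 3/2 ≈ 1.500000.
Is 3/2 < 1? NO.
Since the bound 3/2 is ≥ 1, the union bound is uninformative here; it does NOT by itself certify existence.

21·p = 3/2 ≈ 1.500000; existence NOT certified by the union bound.


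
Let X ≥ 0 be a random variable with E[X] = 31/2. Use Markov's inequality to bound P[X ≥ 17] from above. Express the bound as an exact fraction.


μ = E[X] = 31/2, a = 17.
Markov: P[X ≥ 17] ≤ μ/a = (31/2)/17 = 31/34.
Numerically: ≈ 0.9118.
(Since a = 17 > μ = 15.5000, the bound 31/34 is < 1 and informative.)

P[X ≥ 17] ≤ 31/34 ≈ 0.9118.


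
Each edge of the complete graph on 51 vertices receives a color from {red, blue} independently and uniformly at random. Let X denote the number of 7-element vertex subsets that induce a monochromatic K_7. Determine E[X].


Let X = Σ_S X_S over the C(51, 7) = 115775100 subsets S of size 7, where X_S = 1 if the K_7 on S is monochromatic.
For a fixed S, the K_7 on S has C(7, 2) = 21 edges. P[all 21 edges red] = (1/2)^21, and likewise for blue, so P[monochromatic] = 2·(1/2)^21 = 2^{1 − 21} = 1/1048576.
By linearity: E[X] = C(51, 7) · 2^{1 − 21} = 115775100 · 1/1048576 = 28943775/262144.
Numerically: E[X] ≈ 110.41174.

E[X] = C(51,7)·2^(1−C(7,2)) = 28943775/262144 ≈ 110.41174.


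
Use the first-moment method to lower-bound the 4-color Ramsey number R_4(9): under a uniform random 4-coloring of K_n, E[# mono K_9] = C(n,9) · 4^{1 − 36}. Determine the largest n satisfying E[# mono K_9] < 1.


We need C(n, 9) · 4^{1 − 36} < 1, i.e. C(n, 9) < 4^{36 − 1} = 1180591620717411303424.
Check values of n near the boundary:
  n = 913: C(913, 9) = 1167605542753639808390; 1167605542753639808390 < 1180591620717411303424? YES
  n = 914: C(914, 9) = 1179217089587653905932; 1179217089587653905932 < 1180591620717411303424? YES
  n = 915: C(915, 9) = 1190931166636537885130; 1190931166636537885130 < 1180591620717411303424? NO
The largest n with C(n, 9) < 1180591620717411303424 is n = 914 (where E[X] = 294804272396913476483/295147905179352825856 ≈ 0.99884). Hence R_4(9) > 914, i.e. R_4(9) ≥ 915.

Largest n = 914; hence R_4(9) > 914.


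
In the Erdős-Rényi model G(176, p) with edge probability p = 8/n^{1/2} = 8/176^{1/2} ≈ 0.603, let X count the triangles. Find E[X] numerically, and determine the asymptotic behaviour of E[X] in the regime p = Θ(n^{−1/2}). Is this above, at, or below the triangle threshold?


Number of potential triangles: C(176, 3) = 893200.
Each occurs with probability p³ ≈ (0.603)³ ≈ 2.19281e-01.
By linearity: E[X] = C(176, 3)·p³ ≈ 893200 · 2.19281e-01 ≈ 195861.769.
Since α = 1/2 < 1, p = c/n^{1/2} ≫ 1/n is above the triangle threshold p ~ 1/n. Asymptotically E[X] ~ (c³/6)·n^{3(1−α)} = (8³/6)·n^{1.5} → ∞; triangles are abundant w.h.p.

E[X] ≈ 195861.769; in regime p = Θ(1/n^{1/2}) E[X] diverges (above the triangle threshold p ~ 1/n).


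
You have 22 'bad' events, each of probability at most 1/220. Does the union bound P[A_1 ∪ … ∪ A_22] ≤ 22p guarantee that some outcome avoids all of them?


Union bound: P[∪_{i=1}^{22} A_i] ≤ Σ_i P[A_i] ≤ 22·p = 22·(1/220) = 1/10.
Numerically: 1/10 ≈ 0.1000.
Is 1/10 < 1? YES.
Since P[∪ A_i] ≤ 1/10 < 1, the complement has P[∩ A_i^c] ≥ 1 − 1/10 = 9/10 > 0, so some outcome avoids every A_i.

22·p = 1/10 ≈ 0.1000; existence CERTIFIED by the union bound.


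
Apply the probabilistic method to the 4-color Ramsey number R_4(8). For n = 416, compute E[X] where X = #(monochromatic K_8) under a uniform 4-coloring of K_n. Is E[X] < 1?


E[X] = C(416, 8) · 4^{1 − 28} = 20788229335792620 · 4^{−27} = 20788229335792620/18014398509481984.
As a reduced fraction: E[X] = 5197057333948155/4503599627370496 ≈ 1.153979.
Is E[X] < 1? NO.
Since E[X] ≥ 1, the first-moment bound is inconclusive at n = 416; it does NOT by itself certify R_4(8) > 416.

E[X] = 5197057333948155/4503599627370496 ≈ 1.153979; E[X] ≥ 1; first-moment method inconclusive here.


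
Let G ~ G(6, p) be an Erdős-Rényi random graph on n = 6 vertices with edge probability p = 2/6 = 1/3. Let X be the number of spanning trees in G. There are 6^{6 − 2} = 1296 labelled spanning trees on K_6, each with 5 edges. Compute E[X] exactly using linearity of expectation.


K_6 has 6^{6 − 2} = 1296 labelled spanning trees.
For each such spanning tree H, let X_H = 1 if all 5 edges of H are present in G. Then P[X_H = 1] = p^{5} = (1/3)^{5} = 1/243.
By linearity: E[X] = Σ_H E[X_H] = 1296 · p^{5} = 1296 · 1/243 = 16/3.
Numerically: E[X] ≈ 5.333.

E[X] = 1296 · (1/3)^{5} = 16/3 ≈ 5.333.


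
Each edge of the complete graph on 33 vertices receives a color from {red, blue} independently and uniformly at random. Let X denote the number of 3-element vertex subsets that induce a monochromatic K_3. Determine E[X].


Let X = Σ_S X_S over the C(33, 3) = 5456 subsets S of size 3, where X_S = 1 if the K_3 on S is monochromatic.
For a fixed S, the K_3 on S has C(3, 2) = 3 edges. P[all 3 edges red] = (1/2)^3, and likewise for blue, so P[monochromatic] = 2·(1/2)^3 = 2^{1 − 3} = 1/4.
By linearity: E[X] = C(33, 3) · 2^{1 − 3} = 5456 · 1/4 = 1364.
Numerically: E[X] ≈ 1364.000000.

E[X] = C(33,3)·2^(1−C(3,2)) = 1364 ≈ 1364.000000.


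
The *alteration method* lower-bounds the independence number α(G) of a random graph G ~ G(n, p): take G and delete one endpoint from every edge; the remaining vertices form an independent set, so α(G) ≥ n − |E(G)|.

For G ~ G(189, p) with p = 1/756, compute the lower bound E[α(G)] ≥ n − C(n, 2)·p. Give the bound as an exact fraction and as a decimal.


E[|E(G)|] = C(189, 2)·p = 17766 · (1/756) = 47/2.
E[α(G)] ≥ n − E[|E(G)|] = 189 − 47/2 = 331/2.
Numerically: ≈ 165.50000.
(This is only a lower bound; the true E[α(G)] may be larger.)

E[α(G)] ≥ 331/2 ≈ 165.50000.


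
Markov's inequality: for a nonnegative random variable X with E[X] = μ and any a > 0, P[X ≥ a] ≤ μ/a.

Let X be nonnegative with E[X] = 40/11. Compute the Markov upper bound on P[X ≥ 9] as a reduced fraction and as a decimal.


μ = E[X] = 40/11, a = 9.
Markov: P[X ≥ 9] ≤ μ/a = (40/11)/9 = 40/99.
Numerically: ≈ 0.404040.
(Since a = 9 > μ = 3.636364, the bound 40/99 is < 1 and informative.)

P[X ≥ 9] ≤ 40/99 ≈ 0.404040.


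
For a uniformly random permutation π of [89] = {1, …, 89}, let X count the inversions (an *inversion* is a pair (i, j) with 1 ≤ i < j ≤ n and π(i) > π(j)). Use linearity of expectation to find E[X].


Write X = Σ X_I over the C(89, 2) = 3916 pairs i < j, with X_I the indicator of one inversion.
There are 3916 indicators.
For each fixed pair i < j, the values π(i) and π(j) are two distinct elements of {1, …, 89} in uniformly random order; by symmetry P[π(i) > π(j)] = 1/2.
By linearity: E[X] = 3916 · (1/2) = C(89, 2) · (1/2) = 3916/2 = 1958 ≈ 1958.0000.

E[X] = 1958 = 1958.0000.


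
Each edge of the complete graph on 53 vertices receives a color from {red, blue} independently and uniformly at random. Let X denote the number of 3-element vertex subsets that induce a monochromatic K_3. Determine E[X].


Let X = Σ_S X_S over the C(53, 3) = 23426 subsets S of size 3, where X_S = 1 if the K_3 on S is monochromatic.
For a fixed S, the K_3 on S has C(3, 2) = 3 edges. P[all 3 edges red] = (1/2)^3, and likewise for blue, so P[monochromatic] = 2·(1/2)^3 = 2^{1 − 3} = 1/4.
By linearity of expectation: E[X] = C(53, 3) · 2^{1 − 3} = 23426 · 1/4 = 11713/2.
Numerically: E[X] ≈ 5856.5000.

E[X] = C(53,3)·2^(1−C(3,2)) = 11713/2 ≈ 5856.5000.


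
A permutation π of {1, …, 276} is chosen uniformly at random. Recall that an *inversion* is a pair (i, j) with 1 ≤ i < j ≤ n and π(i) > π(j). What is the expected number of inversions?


Write X = Σ X_I over the C(276, 2) = 37950 pairs i < j, with X_I the indicator of one inversion.
There are 37950 indicators.
For each fixed pair i < j, the values π(i) and π(j) are two distinct elements of {1, …, 276} in uniformly random order; by symmetry P[π(i) > π(j)] = 1/2.
By linearity: E[X] = 37950 · (1/2) = C(276, 2) · (1/2) = 37950/2 = 18975 ≈ 18975.0000.

E[X] = 18975 = 18975.0000.


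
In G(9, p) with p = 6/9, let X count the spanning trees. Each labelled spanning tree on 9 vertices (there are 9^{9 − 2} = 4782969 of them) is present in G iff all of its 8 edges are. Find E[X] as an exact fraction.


K_9 has 9^{9 − 2} = 4782969 labelled spanning trees.
For each such spanning tree H, let X_H = 1 if all 8 edges of H are present in G. Then P[X_H = 1] = p^{8} = (2/3)^{8} = 256/6561.
By linearity: E[X] = Σ_H E[X_H] = 4782969 · p^{8} = 4782969 · 256/6561 = 186624.
Numerically: E[X] ≈ 186624.

E[X] = 4782969 · (2/3)^{8} = 186624 ≈ 186624.


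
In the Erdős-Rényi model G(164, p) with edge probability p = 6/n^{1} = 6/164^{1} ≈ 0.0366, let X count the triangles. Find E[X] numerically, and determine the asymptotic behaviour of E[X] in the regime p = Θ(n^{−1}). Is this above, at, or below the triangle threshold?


Number of potential triangles: C(164, 3) = 721764.
Each occurs with probability p³ ≈ (0.0366)³ ≈ 4.89691e-05.
By linearity: E[X] = C(164, 3)·p³ ≈ 721764 · 4.89691e-05 ≈ 35.344.
Here α = 1, so p = 6/n is exactly at the triangle threshold p ~ 1/n. Asymptotically E[X] → c³/6 = 6³/6 = 36 ≈ 36.000, a bounded constant. In this regime the triangle count is asymptotically Poisson(c³/6).

E[X] ≈ 35.344; in regime p = Θ(1/n^{1}) E[X] stays bounded (at the triangle threshold p ~ 1/n).


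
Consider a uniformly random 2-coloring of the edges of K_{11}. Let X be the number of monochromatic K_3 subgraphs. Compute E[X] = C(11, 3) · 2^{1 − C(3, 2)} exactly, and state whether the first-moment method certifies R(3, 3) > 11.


E[X] = C(11, 3) · 2^{1 − 3} = 165 · 2^{−2} = 165/4.
As a reduced fraction: E[X] = 165/4 ≈ 41.2500.
Is E[X] < 1? NO.
Since E[X] ≥ 1, the first-moment bound is inconclusive at n = 11; it does NOT by itself certify R(3, 3) > 11.

E[X] = 165/4 ≈ 41.2500; E[X] ≥ 1; first-moment method inconclusive here.


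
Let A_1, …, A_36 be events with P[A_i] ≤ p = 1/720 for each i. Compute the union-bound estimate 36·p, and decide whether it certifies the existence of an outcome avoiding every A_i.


Union bound: P[∪_{i=1}^{36} A_i] ≤ Σ_i P[A_i] ≤ 36·p = 36·(1/720) = 1/20.
Numerically: 1/20 ≈ 0.050.
Is 1/20 < 1? YES.
Since P[∪ A_i] ≤ 1/20 < 1, the complement has P[∩ A_i^c] ≥ 1 − 1/20 = 19/20 > 0, so some outcome avoids every A_i.

36·p = 1/20 ≈ 0.050; existence CERTIFIED by the union bound.


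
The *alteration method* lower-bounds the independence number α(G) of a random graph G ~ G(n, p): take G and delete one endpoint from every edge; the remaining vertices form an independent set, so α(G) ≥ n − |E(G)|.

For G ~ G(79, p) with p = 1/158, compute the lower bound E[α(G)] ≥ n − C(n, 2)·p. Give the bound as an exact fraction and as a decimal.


E[|E(G)|] = C(79, 2)·p = 3081 · (1/158) = 39/2.
E[α(G)] ≥ n − E[|E(G)|] = 79 − 39/2 = 119/2.
Numerically: ≈ 59.5000.
(This is only a lower bound; the true E[α(G)] may be larger.)

E[α(G)] ≥ 119/2 ≈ 59.5000.


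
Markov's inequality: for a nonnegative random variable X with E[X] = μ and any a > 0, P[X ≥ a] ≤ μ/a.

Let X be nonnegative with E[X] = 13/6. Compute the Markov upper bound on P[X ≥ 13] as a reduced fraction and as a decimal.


μ = E[X] = 13/6, a = 13.
Markov: P[X ≥ 13] ≤ μ/a = (13/6)/13 = 1/6.
Numerically: ≈ 0.16667.
(Since a = 13 > μ = 2.16667, the bound 1/6 is < 1 and informative.)

P[X ≥ 13] ≤ 1/6 ≈ 0.16667.


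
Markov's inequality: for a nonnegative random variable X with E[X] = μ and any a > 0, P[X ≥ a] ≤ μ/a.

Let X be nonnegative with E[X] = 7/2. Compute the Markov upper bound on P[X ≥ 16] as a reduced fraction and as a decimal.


μ = E[X] = 7/2, a = 16.
Markov: P[X ≥ 16] ≤ μ/a = (7/2)/16 = 7/32.
Numerically: ≈ 0.2188.
(Since a = 16 > μ = 3.5000, the bound 7/32 is < 1 and informative.)

P[X ≥ 16] ≤ 7/32 ≈ 0.2188.


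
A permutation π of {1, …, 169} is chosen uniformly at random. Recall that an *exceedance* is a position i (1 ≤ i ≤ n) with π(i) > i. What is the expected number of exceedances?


Write X = Σ_{i=1}^{169} X_i, where X_i = 1_{π(i) > i}.
For each fixed i, π(i) is uniform over {1, …, 169} (marginal of a uniform permutation), so P[π(i) > i] = (n − i)/n. Summing: Σ_{i=1}^{169} (n − i)/n = (0 + 1 + … + 168)/169 = 169(169 − 1)/(2·169) = (169 − 1)/2.
Hence E[X] = Σ_{i=1}^{169} (169 − i)/169 = 84 ≈ 84.000.

E[X] = 84 = 84.000.


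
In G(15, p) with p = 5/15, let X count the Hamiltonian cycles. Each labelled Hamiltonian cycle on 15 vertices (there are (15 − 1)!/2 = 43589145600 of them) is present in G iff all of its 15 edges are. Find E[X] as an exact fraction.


K_15 has (15 − 1)!/2 = 43589145600 labelled Hamiltonian cycles.
For each such Hamiltonian cycle H, let X_H = 1 if all 15 edges of H are present in G. Then P[X_H = 1] = p^{15} = (1/3)^{15} = 1/14348907.
Summing the indicators: E[X] = Σ_H E[X_H] = 43589145600 · p^{15} = 43589145600 · 1/14348907 = 179379200/59049.
Numerically: E[X] ≈ 3037.8.

E[X] = 43589145600 · (1/3)^{15} = 179379200/59049 ≈ 3037.8.


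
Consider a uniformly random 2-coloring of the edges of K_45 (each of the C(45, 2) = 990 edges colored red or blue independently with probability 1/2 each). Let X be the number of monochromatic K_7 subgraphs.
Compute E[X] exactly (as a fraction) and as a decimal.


Let X = Σ_S X_S over the C(45, 7) = 45379620 subsets S of size 7, where X_S = 1 if the K_7 on S is monochromatic.
For a fixed S, the K_7 on S has C(7, 2) = 21 edges. P[all 21 edges red] = (1/2)^21, and likewise for blue, so P[monochromatic] = 2·(1/2)^21 = 2^{1 − 21} = 1/1048576.
By linearity: E[X] = C(45, 7) · 2^{1 − 21} = 45379620 · 1/1048576 = 11344905/262144.
Numerically: E[X] ≈ 43.27738.

E[X] = C(45,7)·2^(1−C(7,2)) = 11344905/262144 ≈ 43.27738.


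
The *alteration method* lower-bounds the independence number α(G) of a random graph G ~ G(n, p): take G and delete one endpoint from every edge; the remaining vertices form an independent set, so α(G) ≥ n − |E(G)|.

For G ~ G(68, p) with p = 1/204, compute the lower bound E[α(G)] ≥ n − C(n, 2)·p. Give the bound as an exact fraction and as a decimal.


E[|E(G)|] = C(68, 2)·p = 2278 · (1/204) = 67/6.
E[α(G)] ≥ n − E[|E(G)|] = 68 − 67/6 = 341/6.
Numerically: ≈ 56.8333.
(This is only a lower bound; the true E[α(G)] may be larger.)

E[α(G)] ≥ 341/6 ≈ 56.8333.


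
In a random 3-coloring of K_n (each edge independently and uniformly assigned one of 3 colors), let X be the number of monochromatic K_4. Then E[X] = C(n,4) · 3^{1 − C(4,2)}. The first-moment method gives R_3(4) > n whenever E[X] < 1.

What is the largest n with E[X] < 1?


We need C(n, 4) · 3^{1 − 6} < 1, i.e. C(n, 4) < 3^{6 − 1} = 243.
Check values of n near the boundary:
  n = 6: C(6, 4) = 15; 15 < 243? YES
  n = 7: C(7, 4) = 35; 35 < 243? YES
  n = 8: C(8, 4) = 70; 70 < 243? YES
  n = 9: C(9, 4) = 126; 126 < 243? YES
  n = 10: C(10, 4) = 210; 210 < 243? YES
  n = 11: C(11, 4) = 330; 330 < 243? NO
  n = 12: C(12, 4) = 495; 495 < 243? NO
  n = 13: C(13, 4) = 715; 715 < 243? NO
The largest n with C(n, 4) < 243 is n = 10 (where E[X] = 70/81 ≈ 0.864). Hence R_3(4) > 10, i.e. R_3(4) ≥ 11.

Largest n = 10; hence R_3(4) > 10.


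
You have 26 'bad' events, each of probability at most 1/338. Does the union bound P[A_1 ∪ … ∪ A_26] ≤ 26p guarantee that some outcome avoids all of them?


Union bound: P[∪_{i=1}^{26} A_i] ≤ Σ_i P[A_i] ≤ 26·p = 26·(1/338) = 1/13.
Numerically: 1/13 ≈ 0.07692.
Is 1/13 < 1? YES.
Since P[∪ A_i] ≤ 1/13 < 1, the complement has P[∩ A_i^c] ≥ 1 − 1/13 = 12/13 > 0, so some outcome avoids every A_i.

26·p = 1/13 ≈ 0.07692; existence CERTIFIED by the union bound.


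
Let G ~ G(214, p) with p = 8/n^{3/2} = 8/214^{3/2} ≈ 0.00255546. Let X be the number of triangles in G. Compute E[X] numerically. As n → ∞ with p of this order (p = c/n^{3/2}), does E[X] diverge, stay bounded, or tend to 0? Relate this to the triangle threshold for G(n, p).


Number of potential triangles: C(214, 3) = 1610564.
Each occurs with probability p³ ≈ (0.00255546)³ ≈ 1.66881418e-08.
By linearity: E[X] = C(214, 3)·p³ ≈ 1610564 · 1.66881418e-08 ≈ 0.026877.
Since α = 3/2 > 1, p = c/n^{3/2} = o(1/n) is below the triangle threshold p ~ 1/n. Asymptotically E[X] ~ (c³/6)·n^{3(1−α)} = (8³/6)·n^{-1.5} → 0, so by Markov's inequality G has no triangles w.h.p.

E[X] ≈ 0.026877; in regime p = Θ(1/n^{3/2}) E[X] tends to 0 (below the triangle threshold p ~ 1/n).


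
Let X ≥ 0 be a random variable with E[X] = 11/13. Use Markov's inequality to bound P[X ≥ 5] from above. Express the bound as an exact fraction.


μ = E[X] = 11/13, a = 5.
Markov: P[X ≥ 5] ≤ μ/a = (11/13)/5 = 11/65.
Numerically: ≈ 0.1692.
(Since a = 5 > μ = 0.8462, the bound 11/65 is < 1 and informative.)

P[X ≥ 5] ≤ 11/65 ≈ 0.1692.


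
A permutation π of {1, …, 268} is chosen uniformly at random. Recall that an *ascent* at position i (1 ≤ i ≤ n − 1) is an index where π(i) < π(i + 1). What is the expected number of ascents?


Write X = Σ X_I over i = 1, …, 267, with X_I the indicator of one ascent.
There are 267 indicators.
For each fixed i, the pair (π(i), π(i+1)) is a uniformly random ordered pair of distinct values from {1, …, 268}; by symmetry P[π(i) < π(i+1)] = 1/2.
By linearity: E[X] = 267 · (1/2) = (268 − 1) · (1/2) = 267/2 ≈ 133.500.

E[X] = 267/2 = 133.500.


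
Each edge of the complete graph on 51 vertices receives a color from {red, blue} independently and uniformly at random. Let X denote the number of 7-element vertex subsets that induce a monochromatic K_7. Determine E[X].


Let X = Σ_S X_S over the C(51, 7) = 115775100 subsets S of size 7, where X_S = 1 if the K_7 on S is monochromatic.
For a fixed S, the K_7 on S has C(7, 2) = 21 edges. P[all 21 edges red] = (1/2)^21, and likewise for blue, so P[monochromatic] = 2·(1/2)^21 = 2^{1 − 21} = 1/1048576.
By linearity: E[X] = C(51, 7) · 2^{1 − 21} = 115775100 · 1/1048576 = 28943775/262144.
Numerically: E[X] ≈ 110.411739.

E[X] = C(51,7)·2^(1−C(7,2)) = 28943775/262144 ≈ 110.411739.


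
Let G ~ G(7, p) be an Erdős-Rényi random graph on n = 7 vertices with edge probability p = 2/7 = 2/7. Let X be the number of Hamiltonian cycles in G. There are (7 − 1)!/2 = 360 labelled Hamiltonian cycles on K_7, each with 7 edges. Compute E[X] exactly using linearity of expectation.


K_7 has (7 − 1)!/2 = 360 labelled Hamiltonian cycles.
For each such Hamiltonian cycle H, let X_H = 1 if all 7 edges of H are present in G. Then P[X_H = 1] = p^{7} = (2/7)^{7} = 128/823543.
Summing the indicators: E[X] = Σ_H E[X_H] = 360 · p^{7} = 360 · 128/823543 = 46080/823543.
Numerically: E[X] ≈ 0.0559534.

E[X] = 360 · (2/7)^{7} = 46080/823543 ≈ 0.0559534.


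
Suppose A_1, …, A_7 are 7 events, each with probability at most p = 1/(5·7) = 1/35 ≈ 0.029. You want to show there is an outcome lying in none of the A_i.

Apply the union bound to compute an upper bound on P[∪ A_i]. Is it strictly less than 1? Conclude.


Union bound: P[∪_{i=1}^{7} A_i] ≤ Σ_i P[A_i] ≤ 7·p = 7·(1/35) = 1/5.
Numerically: 1/5 ≈ 0.200.
Is 1/5 < 1? YES.
Since P[∪ A_i] ≤ 1/5 < 1, the complement has P[∩ A_i^c] ≥ 1 − 1/5 = 4/5 > 0, so some outcome avoids every A_i.

7·p = 1/5 ≈ 0.200; existence CERTIFIED by the union bound.


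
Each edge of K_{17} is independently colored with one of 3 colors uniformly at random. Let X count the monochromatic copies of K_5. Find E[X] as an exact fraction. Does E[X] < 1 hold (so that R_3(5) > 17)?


E[X] = C(17, 5) · 3^{1 − 10} = 6188 · 3^{−9} = 6188/19683.
As a reduced fraction: E[X] = 6188/19683 ≈ 0.314.
Is E[X] < 1? YES.
Since E[X] < 1, there exists a 3-coloring of K_{17} with no monochromatic K_5; hence R_3(5) > 17.

E[X] = 6188/19683 ≈ 0.314; E[X] < 1, so R_3(5) > 17.


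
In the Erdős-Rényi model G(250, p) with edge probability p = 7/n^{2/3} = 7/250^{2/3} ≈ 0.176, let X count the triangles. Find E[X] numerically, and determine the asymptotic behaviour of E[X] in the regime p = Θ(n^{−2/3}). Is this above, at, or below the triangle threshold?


Number of potential triangles: C(250, 3) = 2573000.
Each occurs with probability p³ ≈ (0.176)³ ≈ 5.48800e-03.
By linearity: E[X] = C(250, 3)·p³ ≈ 2573000 · 5.48800e-03 ≈ 14120.624.
Since α = 2/3 < 1, p = c/n^{2/3} ≫ 1/n is above the triangle threshold p ~ 1/n. Asymptotically E[X] ~ (c³/6)·n^{3(1−α)} = (7³/6)·n^{1} → ∞; triangles are abundant w.h.p.

E[X] ≈ 14120.624; in regime p = Θ(1/n^{2/3}) E[X] diverges (above the triangle threshold p ~ 1/n).


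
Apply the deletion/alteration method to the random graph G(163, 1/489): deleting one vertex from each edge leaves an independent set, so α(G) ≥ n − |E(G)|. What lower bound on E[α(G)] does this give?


E[|E(G)|] = C(163, 2)·p = 13203 · (1/489) = 27.
E[α(G)] ≥ n − E[|E(G)|] = 163 − 27 = 136.
Numerically: ≈ 136.0000.
(This is only a lower bound; the true E[α(G)] may be larger.)

E[α(G)] ≥ 136 ≈ 136.0000.


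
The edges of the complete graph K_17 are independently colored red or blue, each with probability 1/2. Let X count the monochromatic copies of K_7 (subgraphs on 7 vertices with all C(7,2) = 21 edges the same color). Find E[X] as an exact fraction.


Let X = Σ_S X_S over the C(17, 7) = 19448 subsets S of size 7, where X_S = 1 if the K_7 on S is monochromatic.
For a fixed S, the K_7 on S has C(7, 2) = 21 edges. P[all 21 edges red] = (1/2)^21, and likewise for blue, so P[monochromatic] = 2·(1/2)^21 = 2^{1 − 21} = 1/1048576.
Summing: E[X] = C(17, 7) · 2^{1 − 21} = 19448 · 1/1048576 = 2431/131072.
Numerically: E[X] ≈ 0.01855.

E[X] = C(17,7)·2^(1−C(7,2)) = 2431/131072 ≈ 0.01855.


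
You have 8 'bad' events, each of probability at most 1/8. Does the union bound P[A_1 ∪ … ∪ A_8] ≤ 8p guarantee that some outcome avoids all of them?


Union bound: P[∪_{i=1}^{8} A_i] ≤ Σ_i P[A_i] ≤ 8·p = 8·(1/8) = 1.
Numerically: 1 ≈ 1.0000.
Is 1 < 1? NO.
Since the bound 1 is ≥ 1, the union bound is uninformative here; it does NOT by itself certify existence.

8·p = 1 ≈ 1.0000; existence NOT certified by the union bound.


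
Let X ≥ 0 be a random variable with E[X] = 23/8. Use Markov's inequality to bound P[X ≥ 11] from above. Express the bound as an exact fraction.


μ = E[X] = 23/8, a = 11.
Markov: P[X ≥ 11] ≤ μ/a = (23/8)/11 = 23/88.
Numerically: ≈ 0.261364.
(Since a = 11 > μ = 2.875000, the bound 23/88 is < 1 and informative.)

P[X ≥ 11] ≤ 23/88 ≈ 0.261364.


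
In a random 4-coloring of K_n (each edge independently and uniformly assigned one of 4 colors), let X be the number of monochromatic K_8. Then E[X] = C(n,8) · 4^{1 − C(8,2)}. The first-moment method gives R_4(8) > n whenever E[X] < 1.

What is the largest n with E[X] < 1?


We need C(n, 8) · 4^{1 − 28} < 1, i.e. C(n, 8) < 4^{28 − 1} = 18014398509481984.
Check values of n near the boundary:
  n = 402: C(402, 8) = 15770615726749950; 15770615726749950 < 18014398509481984? YES
  n = 403: C(403, 8) = 16090020602228430; 16090020602228430 < 18014398509481984? YES
  n = 404: C(404, 8) = 16415071523485570; 16415071523485570 < 18014398509481984? YES
  n = 405: C(405, 8) = 16745853821188050; 16745853821188050 < 18014398509481984? YES
  n = 406: C(406, 8) = 17082453897995850; 17082453897995850 < 18014398509481984? YES
  n = 407: C(407, 8) = 17424959239309050; 17424959239309050 < 18014398509481984? YES
  n = 408: C(408, 8) = 17773458424095231; 17773458424095231 < 18014398509481984? YES
  n = 409: C(409, 8) = 18128041135797879; 18128041135797879 < 18014398509481984? NO
  n = 410: C(410, 8) = 18488798173326195; 18488798173326195 < 18014398509481984? NO
  n = 411: C(411, 8) = 18855821462126715; 18855821462126715 < 18014398509481984? NO
The largest n with C(n, 8) < 18014398509481984 is n = 408 (where E[X] = 17773458424095231/18014398509481984 ≈ 0.986625). Hence R_4(8) > 408, i.e. R_4(8) ≥ 409.

Largest n = 408; hence R_4(8) > 408.


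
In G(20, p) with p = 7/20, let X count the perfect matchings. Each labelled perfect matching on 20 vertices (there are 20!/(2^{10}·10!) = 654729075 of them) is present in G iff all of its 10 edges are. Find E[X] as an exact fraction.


K_20 has 20!/(2^{10}·10!) = 654729075 labelled perfect matchings.
For each such perfect matching H, let X_H = 1 if all 10 edges of H are present in G. Then P[X_H = 1] = p^{10} = (7/20)^{10} = 282475249/10240000000000.
By linearity: E[X] = Σ_H E[X_H] = 654729075 · p^{10} = 654729075 · 282475249/10240000000000 = 7397790339526587/409600000000.
Numerically: E[X] ≈ 18061.

E[X] = 654729075 · (7/20)^{10} = 7397790339526587/409600000000 ≈ 18061.


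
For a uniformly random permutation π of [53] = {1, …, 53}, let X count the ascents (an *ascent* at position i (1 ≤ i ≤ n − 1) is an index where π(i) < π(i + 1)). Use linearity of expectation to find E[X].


Write X = Σ X_I over i = 1, …, 52, with X_I the indicator of one ascent.
There are 52 indicators.
For each fixed i, the pair (π(i), π(i+1)) is a uniformly random ordered pair of distinct values from {1, …, 53}; by symmetry P[π(i) < π(i+1)] = 1/2.
By linearity: E[X] = 52 · (1/2) = (53 − 1) · (1/2) = 26 ≈ 26.0000.

E[X] = 26 = 26.0000.


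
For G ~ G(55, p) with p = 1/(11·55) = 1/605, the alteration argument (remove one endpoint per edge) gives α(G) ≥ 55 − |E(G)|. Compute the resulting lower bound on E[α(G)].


E[|E(G)|] = C(55, 2)·p = 1485 · (1/605) = 27/11.
E[α(G)] ≥ n − E[|E(G)|] = 55 − 27/11 = 578/11.
Numerically: ≈ 52.54545.
(This is only a lower bound; the true E[α(G)] may be larger.)

E[α(G)] ≥ 578/11 ≈ 52.54545.


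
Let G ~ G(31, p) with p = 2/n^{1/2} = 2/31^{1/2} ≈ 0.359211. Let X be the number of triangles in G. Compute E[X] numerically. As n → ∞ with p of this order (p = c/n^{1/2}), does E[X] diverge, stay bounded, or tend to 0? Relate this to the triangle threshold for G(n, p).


Number of potential triangles: C(31, 3) = 4495.
Each occurs with probability p³ ≈ (0.359211)³ ≈ 4.63497554e-02.
By linearity: E[X] = C(31, 3)·p³ ≈ 4495 · 4.63497554e-02 ≈ 208.342150.
Since α = 1/2 < 1, p = c/n^{1/2} ≫ 1/n is above the triangle threshold p ~ 1/n. Asymptotically E[X] ~ (c³/6)·n^{3(1−α)} = (2³/6)·n^{1.5} → ∞; triangles are abundant w.h.p.

E[X] ≈ 208.342150; in regime p = Θ(1/n^{1/2}) E[X] diverges (above the triangle threshold p ~ 1/n).


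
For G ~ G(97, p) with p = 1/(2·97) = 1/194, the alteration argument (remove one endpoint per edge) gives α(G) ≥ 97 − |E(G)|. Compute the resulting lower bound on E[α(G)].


E[|E(G)|] = C(97, 2)·p = 4656 · (1/194) = 24.
E[α(G)] ≥ n − E[|E(G)|] = 97 − 24 = 73.
Numerically: ≈ 73.0000.
(This is only a lower bound; the true E[α(G)] may be larger.)

E[α(G)] ≥ 73 ≈ 73.0000.


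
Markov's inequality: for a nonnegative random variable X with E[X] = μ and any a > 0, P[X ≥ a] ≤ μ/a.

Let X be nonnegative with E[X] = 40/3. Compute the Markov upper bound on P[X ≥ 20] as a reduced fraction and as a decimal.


μ = E[X] = 40/3, a = 20.
Markov: P[X ≥ 20] ≤ μ/a = (40/3)/20 = 2/3.
Numerically: ≈ 0.6667.
(Since a = 20 > μ = 13.3333, the bound 2/3 is < 1 and informative.)

P[X ≥ 20] ≤ 2/3 ≈ 0.6667.


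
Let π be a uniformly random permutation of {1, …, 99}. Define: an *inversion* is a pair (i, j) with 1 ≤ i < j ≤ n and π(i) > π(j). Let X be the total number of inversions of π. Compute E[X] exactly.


Write X = Σ X_I over the C(99, 2) = 4851 pairs i < j, with X_I the indicator of one inversion.
There are 4851 indicators.
For each fixed pair i < j, the values π(i) and π(j) are two distinct elements of {1, …, 99} in uniformly random order; by symmetry P[π(i) > π(j)] = 1/2.
By linearity: E[X] = 4851 · (1/2) = C(99, 2) · (1/2) = 4851/2 = 4851/2 ≈ 2425.500000.

E[X] = 4851/2 = 2425.500000.


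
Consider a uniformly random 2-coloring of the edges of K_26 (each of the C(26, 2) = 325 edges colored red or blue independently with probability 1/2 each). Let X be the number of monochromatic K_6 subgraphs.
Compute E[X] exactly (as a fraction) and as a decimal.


Let X = Σ_S X_S over the C(26, 6) = 230230 subsets S of size 6, where X_S = 1 if the K_6 on S is monochromatic.
For a fixed S, the K_6 on S has C(6, 2) = 15 edges. P[all 15 edges red] = (1/2)^15, and likewise for blue, so P[monochromatic] = 2·(1/2)^15 = 2^{1 − 15} = 1/16384.
Summing: E[X] = C(26, 6) · 2^{1 − 15} = 230230 · 1/16384 = 115115/8192.
Numerically: E[X] ≈ 14.05212.

E[X] = C(26,6)·2^(1−C(6,2)) = 115115/8192 ≈ 14.05212.


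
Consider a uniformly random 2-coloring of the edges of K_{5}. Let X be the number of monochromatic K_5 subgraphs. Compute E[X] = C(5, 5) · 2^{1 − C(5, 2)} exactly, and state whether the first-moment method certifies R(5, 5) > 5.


E[X] = C(5, 5) · 2^{1 − 10} = 1 · 2^{−9} = 1/512.
As a reduced fraction: E[X] = 1/512 ≈ 0.001953.
Is E[X] < 1? YES.
Since E[X] < 1, there exists a 2-coloring of K_{5} with no monochromatic K_5; hence R(5, 5) > 5.

E[X] = 1/512 ≈ 0.001953; E[X] < 1, so R(5, 5) > 5.


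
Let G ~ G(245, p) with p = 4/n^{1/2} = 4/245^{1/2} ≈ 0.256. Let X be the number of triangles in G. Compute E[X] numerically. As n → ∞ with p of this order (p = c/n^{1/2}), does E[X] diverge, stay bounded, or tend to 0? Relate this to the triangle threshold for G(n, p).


Number of potential triangles: C(245, 3) = 2421090.
Each occurs with probability p³ ≈ (0.256)³ ≈ 1.66890e-02.
By linearity: E[X] = C(245, 3)·p³ ≈ 2421090 · 1.66890e-02 ≈ 40405.621.
Since α = 1/2 < 1, p = c/n^{1/2} ≫ 1/n is above the triangle threshold p ~ 1/n. Asymptotically E[X] ~ (c³/6)·n^{3(1−α)} = (4³/6)·n^{1.5} → ∞; triangles are abundant w.h.p.

E[X] ≈ 40405.621; in regime p = Θ(1/n^{1/2}) E[X] diverges (above the triangle threshold p ~ 1/n).


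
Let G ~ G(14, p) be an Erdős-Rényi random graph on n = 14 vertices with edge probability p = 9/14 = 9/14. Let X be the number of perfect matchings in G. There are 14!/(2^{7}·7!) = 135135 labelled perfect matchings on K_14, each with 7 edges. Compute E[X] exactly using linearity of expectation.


K_14 has 14!/(2^{7}·7!) = 135135 labelled perfect matchings.
For each such perfect matching H, let X_H = 1 if all 7 edges of H are present in G. Then P[X_H = 1] = p^{7} = (9/14)^{7} = 4782969/105413504.
By linearity: E[X] = Σ_H E[X_H] = 135135 · p^{7} = 135135 · 4782969/105413504 = 92335216545/15059072.
Numerically: E[X] ≈ 6132.

E[X] = 135135 · (9/14)^{7} = 92335216545/15059072 ≈ 6132.


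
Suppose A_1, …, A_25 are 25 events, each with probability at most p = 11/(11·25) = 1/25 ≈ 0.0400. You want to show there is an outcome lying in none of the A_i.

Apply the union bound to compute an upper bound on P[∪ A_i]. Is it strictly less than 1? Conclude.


Union bound: P[∪_{i=1}^{25} A_i] ≤ Σ_i P[A_i] ≤ 25·p = 25·(1/25) = 1.
Numerically: 1 ≈ 1.0000.
Is 1 < 1? NO.
Since the bound 1 is ≥ 1, the union bound is uninformative here; it does NOT by itself certify existence.

25·p = 1 ≈ 1.0000; existence NOT certified by the union bound.


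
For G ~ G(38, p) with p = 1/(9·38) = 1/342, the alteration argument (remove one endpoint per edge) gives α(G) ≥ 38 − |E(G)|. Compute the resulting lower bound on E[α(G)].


E[|E(G)|] = C(38, 2)·p = 703 · (1/342) = 37/18.
E[α(G)] ≥ n − E[|E(G)|] = 38 − 37/18 = 647/18.
Numerically: ≈ 35.9444.
(This is only a lower bound; the true E[α(G)] may be larger.)

E[α(G)] ≥ 647/18 ≈ 35.9444.


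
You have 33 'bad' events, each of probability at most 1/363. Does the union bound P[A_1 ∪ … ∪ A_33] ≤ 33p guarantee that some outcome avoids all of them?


Union bound: P[∪_{i=1}^{33} A_i] ≤ Σ_i P[A_i] ≤ 33·p = 33·(1/363) = 1/11.
Numerically: 1/11 ≈ 0.090909.
Is 1/11 < 1? YES.
Since P[∪ A_i] ≤ 1/11 < 1, the complement has P[∩ A_i^c] ≥ 1 − 1/11 = 10/11 > 0, so some outcome avoids every A_i.

33·p = 1/11 ≈ 0.090909; existence CERTIFIED by the union bound.


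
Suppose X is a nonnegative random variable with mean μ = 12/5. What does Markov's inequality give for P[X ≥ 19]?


μ = E[X] = 12/5, a = 19.
Markov: P[X ≥ 19] ≤ μ/a = (12/5)/19 = 12/95.
Numerically: ≈ 0.126.
(Since a = 19 > μ = 2.400, the bound 12/95 is < 1 and informative.)

P[X ≥ 19] ≤ 12/95 ≈ 0.126.


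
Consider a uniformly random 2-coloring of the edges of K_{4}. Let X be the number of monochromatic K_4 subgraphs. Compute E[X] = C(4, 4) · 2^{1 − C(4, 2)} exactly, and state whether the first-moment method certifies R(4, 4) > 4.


E[X] = C(4, 4) · 2^{1 − 6} = 1 · 2^{−5} = 1/32.
As a reduced fraction: E[X] = 1/32 ≈ 0.03125.
Is E[X] < 1? YES.
Since E[X] < 1, there exists a 2-coloring of K_{4} with no monochromatic K_4; hence R(4, 4) > 4.

E[X] = 1/32 ≈ 0.03125; E[X] < 1, so R(4, 4) > 4.


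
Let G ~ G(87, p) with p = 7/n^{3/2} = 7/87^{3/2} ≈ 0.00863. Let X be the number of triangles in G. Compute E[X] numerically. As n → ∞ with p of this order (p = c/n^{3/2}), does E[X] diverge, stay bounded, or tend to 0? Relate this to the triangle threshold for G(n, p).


Number of potential triangles: C(87, 3) = 105995.
Each occurs with probability p³ ≈ (0.00863)³ ≈ 6.41885e-07.
By linearity: E[X] = C(87, 3)·p³ ≈ 105995 · 6.41885e-07 ≈ 0.068.
Since α = 3/2 > 1, p = c/n^{3/2} = o(1/n) is below the triangle threshold p ~ 1/n. Asymptotically E[X] ~ (c³/6)·n^{3(1−α)} = (7³/6)·n^{-1.5} → 0, so by Markov's inequality G has no triangles w.h.p.

E[X] ≈ 0.068; in regime p = Θ(1/n^{3/2}) E[X] tends to 0 (below the triangle threshold p ~ 1/n).


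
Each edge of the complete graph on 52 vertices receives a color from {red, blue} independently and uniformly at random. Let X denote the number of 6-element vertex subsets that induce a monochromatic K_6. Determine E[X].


Let X = Σ_S X_S over the C(52, 6) = 20358520 subsets S of size 6, where X_S = 1 if the K_6 on S is monochromatic.
For a fixed S, the K_6 on S has C(6, 2) = 15 edges. P[all 15 edges red] = (1/2)^15, and likewise for blue, so P[monochromatic] = 2·(1/2)^15 = 2^{1 − 15} = 1/16384.
Summing: E[X] = C(52, 6) · 2^{1 − 15} = 20358520 · 1/16384 = 2544815/2048.
Numerically: E[X] ≈ 1242.58545.

E[X] = C(52,6)·2^(1−C(6,2)) = 2544815/2048 ≈ 1242.58545.


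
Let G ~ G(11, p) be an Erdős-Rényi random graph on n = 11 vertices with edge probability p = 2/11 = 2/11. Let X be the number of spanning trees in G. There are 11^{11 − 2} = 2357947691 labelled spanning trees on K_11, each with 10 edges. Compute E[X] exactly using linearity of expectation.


K_11 has 11^{11 − 2} = 2357947691 labelled spanning trees.
For each such spanning tree H, let X_H = 1 if all 10 edges of H are present in G. Then P[X_H = 1] = p^{10} = (2/11)^{10} = 1024/25937424601.
Summing the indicators: E[X] = Σ_H E[X_H] = 2357947691 · p^{10} = 2357947691 · 1024/25937424601 = 1024/11.
Numerically: E[X] ≈ 93.1.

E[X] = 2357947691 · (2/11)^{10} = 1024/11 ≈ 93.1.


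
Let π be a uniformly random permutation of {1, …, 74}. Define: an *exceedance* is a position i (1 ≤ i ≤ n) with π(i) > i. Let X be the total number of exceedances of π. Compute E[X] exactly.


Write X = Σ_{i=1}^{74} X_i, where X_i = 1_{π(i) > i}.
For each fixed i, π(i) is uniform over {1, …, 74} (marginal of a uniform permutation), so P[π(i) > i] = (n − i)/n. Summing: Σ_{i=1}^{74} (n − i)/n = (0 + 1 + … + 73)/74 = 74(74 − 1)/(2·74) = (74 − 1)/2.
Hence E[X] = Σ_{i=1}^{74} (74 − i)/74 = 73/2 ≈ 36.5000.

E[X] = 73/2 = 36.5000.


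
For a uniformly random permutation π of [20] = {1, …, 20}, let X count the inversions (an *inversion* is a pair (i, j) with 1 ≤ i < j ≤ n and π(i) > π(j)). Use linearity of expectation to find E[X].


Write X = Σ X_I over the C(20, 2) = 190 pairs i < j, with X_I the indicator of one inversion.
There are 190 indicators.
For each fixed pair i < j, the values π(i) and π(j) are two distinct elements of {1, …, 20} in uniformly random order; by symmetry P[π(i) > π(j)] = 1/2.
By linearity: E[X] = 190 · (1/2) = C(20, 2) · (1/2) = 190/2 = 95 ≈ 95.000000.

E[X] = 95 = 95.000000.


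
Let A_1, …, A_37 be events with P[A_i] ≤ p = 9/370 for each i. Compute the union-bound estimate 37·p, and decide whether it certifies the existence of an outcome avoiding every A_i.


Union bound: P[∪_{i=1}^{37} A_i] ≤ Σ_i P[A_i] ≤ 37·p = 37·(9/370) = 9/10.
Numerically: 9/10 ≈ 0.900000.
Is 9/10 < 1? YES.
Since P[∪ A_i] ≤ 9/10 < 1, the complement has P[∩ A_i^c] ≥ 1 − 9/10 = 1/10 > 0, so some outcome avoids every A_i.

37·p = 9/10 ≈ 0.900000; existence CERTIFIED by the union bound.


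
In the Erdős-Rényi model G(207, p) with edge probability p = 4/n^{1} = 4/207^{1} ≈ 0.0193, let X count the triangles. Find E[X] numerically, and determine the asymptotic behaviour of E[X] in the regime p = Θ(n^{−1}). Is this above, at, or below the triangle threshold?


Number of potential triangles: C(207, 3) = 1456935.
Each occurs with probability p³ ≈ (0.0193)³ ≈ 7.21554e-06.
By linearity: E[X] = C(207, 3)·p³ ≈ 1456935 · 7.21554e-06 ≈ 10.513.
Here α = 1, so p = 4/n is exactly at the triangle threshold p ~ 1/n. Asymptotically E[X] → c³/6 = 4³/6 = 32/3 ≈ 10.667, a bounded constant. In this regime the triangle count is asymptotically Poisson(c³/6).

E[X] ≈ 10.513; in regime p = Θ(1/n^{1}) E[X] stays bounded (at the triangle threshold p ~ 1/n).


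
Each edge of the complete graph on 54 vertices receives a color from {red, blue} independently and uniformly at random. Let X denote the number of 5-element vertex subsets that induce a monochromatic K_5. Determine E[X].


Let X = Σ_S X_S over the C(54, 5) = 3162510 subsets S of size 5, where X_S = 1 if the K_5 on S is monochromatic.
For a fixed S, the K_5 on S has C(5, 2) = 10 edges. P[all 10 edges red] = (1/2)^10, and likewise for blue, so P[monochromatic] = 2·(1/2)^10 = 2^{1 − 10} = 1/512.
Summing: E[X] = C(54, 5) · 2^{1 − 10} = 3162510 · 1/512 = 1581255/256.
Numerically: E[X] ≈ 6176.777344.

E[X] = C(54,5)·2^(1−C(5,2)) = 1581255/256 ≈ 6176.777344.
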